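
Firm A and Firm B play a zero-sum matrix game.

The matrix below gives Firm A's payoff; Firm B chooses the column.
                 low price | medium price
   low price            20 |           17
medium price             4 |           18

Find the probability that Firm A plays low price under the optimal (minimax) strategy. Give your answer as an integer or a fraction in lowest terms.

Row minima are 17 and 4, so Firm A's maximin is 17; column maxima are 20 and 18, so Firm B's minimax is 18. These differ, so the equilibrium is in mixed strategies.
Let Firm A play low price with probability p. Firm B is indifferent when 20p + 4(1−p) = 17p + 18(1−p), giving p = 14/17.

14/17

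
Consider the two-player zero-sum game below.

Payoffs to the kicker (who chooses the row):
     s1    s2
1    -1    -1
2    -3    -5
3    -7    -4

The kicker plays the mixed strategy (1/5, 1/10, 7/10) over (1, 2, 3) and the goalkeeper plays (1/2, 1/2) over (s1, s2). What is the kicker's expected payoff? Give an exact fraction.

-89/20

Against (1/2, 1/2), each row's expected payoff is 1: -1; 2: -4; 3: -11/2.
Taking the (1/5, 1/10, 7/10)-weighted average: (1/5)·(-1) + (1/10)·(-4) + (7/10)·(-11/2) = -89/20.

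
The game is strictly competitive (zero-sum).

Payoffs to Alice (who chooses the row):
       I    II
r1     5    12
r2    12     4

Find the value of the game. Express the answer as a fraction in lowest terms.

Row minima are 5 and 4, so Alice's maximin is 5; column maxima are 12 and 12, so Bob's minimax is 12. These differ, so the equilibrium is in mixed strategies.
Let Alice play r1 with probability p. Bob is indifferent when 5p + 12(1−p) = 12p + 4(1−p), giving p = 8/15.
Let Bob play I with probability q. Alice is indifferent when 5q + 12(1−q) = 12q + 4(1−q), giving q = 8/15.
The value is 5·(8/15) + (12)·(7/15) = 124/15.

124/15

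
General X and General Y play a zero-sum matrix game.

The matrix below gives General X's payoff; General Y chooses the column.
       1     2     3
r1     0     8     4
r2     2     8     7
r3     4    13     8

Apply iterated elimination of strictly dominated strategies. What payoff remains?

Row r1 is strictly dominated by row r3 (4>0, 13>8, 8>4); eliminate r1.
Row r2 is strictly dominated by row r3 (4>2, 13>8, 8>7); eliminate r2.
Column 2 is strictly dominated by 1 for General Y (4<13); eliminate 2.
Column 3 is strictly dominated by 1 for General Y (4<8); eliminate 3.
Only (r3, 1) remains, with payoff 4.

4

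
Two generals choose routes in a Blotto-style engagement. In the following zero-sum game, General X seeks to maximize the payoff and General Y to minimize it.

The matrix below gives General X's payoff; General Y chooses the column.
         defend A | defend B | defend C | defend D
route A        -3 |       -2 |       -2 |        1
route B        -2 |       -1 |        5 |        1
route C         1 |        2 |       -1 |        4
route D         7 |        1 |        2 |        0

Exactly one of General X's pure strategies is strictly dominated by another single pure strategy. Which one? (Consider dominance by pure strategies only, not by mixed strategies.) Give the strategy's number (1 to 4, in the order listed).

1

Compare route A with route C: 1 > -3, 2 > -2, -1 > -2, 4 > 1.
So route C strictly dominates route A for General X; route A is strictly dominated.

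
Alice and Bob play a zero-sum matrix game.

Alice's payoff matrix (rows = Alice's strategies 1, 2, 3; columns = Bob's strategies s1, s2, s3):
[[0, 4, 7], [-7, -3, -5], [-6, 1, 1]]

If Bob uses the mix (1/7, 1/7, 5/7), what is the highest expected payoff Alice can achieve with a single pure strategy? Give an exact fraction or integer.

39/7

1: (0)·(1/7) + (4)·(1/7) + (7)·(5/7) = 39/7.
2: (-7)·(1/7) + (-3)·(1/7) + (-5)·(5/7) = -5.
3: (-6)·(1/7) + (1)·(1/7) + (1)·(5/7) = 0.
The best pure response is 1 with expected payoff 39/7.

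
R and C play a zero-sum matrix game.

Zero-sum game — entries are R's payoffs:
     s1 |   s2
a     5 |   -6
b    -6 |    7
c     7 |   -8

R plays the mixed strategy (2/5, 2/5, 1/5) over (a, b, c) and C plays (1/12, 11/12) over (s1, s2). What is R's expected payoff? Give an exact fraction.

-61/60

Against (1/12, 11/12), each row's expected payoff is a: -61/12; b: 71/12; c: -27/4.
Taking the (2/5, 2/5, 1/5)-weighted average: (2/5)·(-61/12) + (2/5)·(71/12) + (1/5)·(-27/4) = -61/60.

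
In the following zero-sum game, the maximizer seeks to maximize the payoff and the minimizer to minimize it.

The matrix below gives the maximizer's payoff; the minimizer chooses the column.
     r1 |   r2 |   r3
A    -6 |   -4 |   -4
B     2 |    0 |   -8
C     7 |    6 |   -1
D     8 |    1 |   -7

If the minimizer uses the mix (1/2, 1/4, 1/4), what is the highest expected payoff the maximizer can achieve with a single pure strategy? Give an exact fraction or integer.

A: (-6)·(1/2) + (-4)·(1/4) + (-4)·(1/4) = -5.
B: (2)·(1/2) + (0)·(1/4) + (-8)·(1/4) = -1.
C: (7)·(1/2) + (6)·(1/4) + (-1)·(1/4) = 19/4.
D: (8)·(1/2) + (1)·(1/4) + (-7)·(1/4) = 5/2.
The best pure response is C with expected payoff 19/4.

19/4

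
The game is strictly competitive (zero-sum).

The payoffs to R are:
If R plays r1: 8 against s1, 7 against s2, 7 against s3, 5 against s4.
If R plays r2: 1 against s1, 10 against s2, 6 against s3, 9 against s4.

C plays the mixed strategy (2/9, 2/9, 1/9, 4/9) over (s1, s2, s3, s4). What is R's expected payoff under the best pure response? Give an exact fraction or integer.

64/9

r1: (8)·(2/9) + (7)·(2/9) + (7)·(1/9) + (5)·(4/9) = 19/3.
r2: (1)·(2/9) + (10)·(2/9) + (6)·(1/9) + (9)·(4/9) = 64/9.
The best pure response is r2 with expected payoff 64/9.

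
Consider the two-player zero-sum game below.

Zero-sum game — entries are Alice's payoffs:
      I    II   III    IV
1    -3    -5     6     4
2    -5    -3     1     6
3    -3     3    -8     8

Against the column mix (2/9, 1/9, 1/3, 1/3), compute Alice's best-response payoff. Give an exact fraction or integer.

1: (-3)·(2/9) + (-5)·(1/9) + (6)·(1/3) + (4)·(1/3) = 19/9.
2: (-5)·(2/9) + (-3)·(1/9) + (1)·(1/3) + (6)·(1/3) = 8/9.
3: (-3)·(2/9) + (3)·(1/9) + (-8)·(1/3) + (8)·(1/3) = -1/3.
The best pure response is 1 with expected payoff 19/9.

19/9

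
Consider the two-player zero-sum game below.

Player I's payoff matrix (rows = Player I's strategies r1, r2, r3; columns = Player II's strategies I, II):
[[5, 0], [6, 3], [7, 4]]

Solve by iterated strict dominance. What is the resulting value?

4

Row r2 is strictly dominated by row r3 (7>6, 4>3); eliminate r2.
Row r1 is strictly dominated by row r3 (7>5, 4>0); eliminate r1.
Column I is strictly dominated by II for Player II (4<7); eliminate I.
Only (r3, II) remains, with payoff 4.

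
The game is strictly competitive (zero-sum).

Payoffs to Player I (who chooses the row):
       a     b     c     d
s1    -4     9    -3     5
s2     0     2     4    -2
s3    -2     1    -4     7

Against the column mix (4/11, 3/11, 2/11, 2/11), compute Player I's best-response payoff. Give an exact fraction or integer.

s1: (-4)·(4/11) + (9)·(3/11) + (-3)·(2/11) + (5)·(2/11) = 15/11.
s2: (0)·(4/11) + (2)·(3/11) + (4)·(2/11) + (-2)·(2/11) = 10/11.
s3: (-2)·(4/11) + (1)·(3/11) + (-4)·(2/11) + (7)·(2/11) = 1/11.
The best pure response is s1 with expected payoff 15/11.

15/11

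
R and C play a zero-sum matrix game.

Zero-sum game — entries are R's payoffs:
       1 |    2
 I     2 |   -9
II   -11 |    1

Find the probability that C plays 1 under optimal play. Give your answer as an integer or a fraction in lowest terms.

10/23

Row minima are -9 and -11, so R's maximin is -9; column maxima are 2 and 1, so C's minimax is 1. These differ, so the equilibrium is in mixed strategies.
Let C play 1 with probability q. R is indifferent when 2q − 9(1−q) = −11q + (1−q), giving q = 10/23.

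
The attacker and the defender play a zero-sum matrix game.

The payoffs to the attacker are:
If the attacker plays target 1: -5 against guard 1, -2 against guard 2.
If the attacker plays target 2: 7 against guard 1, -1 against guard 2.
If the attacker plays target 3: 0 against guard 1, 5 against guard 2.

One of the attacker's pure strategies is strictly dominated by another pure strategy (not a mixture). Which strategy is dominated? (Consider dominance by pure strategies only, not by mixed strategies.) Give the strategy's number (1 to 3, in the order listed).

1

Compare target 1 with target 2: 7 > -5, -1 > -2.
So target 2 strictly dominates target 1 for the attacker; target 1 is strictly dominated.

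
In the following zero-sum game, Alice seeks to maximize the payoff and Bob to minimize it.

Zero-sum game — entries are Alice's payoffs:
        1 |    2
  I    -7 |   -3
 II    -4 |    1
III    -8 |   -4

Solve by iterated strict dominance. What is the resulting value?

Row I is strictly dominated by row II (-4>-7, 1>-3); eliminate I.
Column 2 is strictly dominated by 1 for Bob (-4<1, -8<-4); eliminate 2.
Row III is strictly dominated by row II (-4>-8); eliminate III.
Only (II, 1) remains, with payoff -4.

-4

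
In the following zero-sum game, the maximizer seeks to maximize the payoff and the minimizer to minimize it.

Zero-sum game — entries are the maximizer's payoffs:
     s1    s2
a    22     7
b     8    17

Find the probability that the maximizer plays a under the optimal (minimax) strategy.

Row minima are 7 and 8, so the maximizer's maximin is 8; column maxima are 22 and 17, so the minimizer's minimax is 17. These differ, so the equilibrium is in mixed strategies.
Let the maximizer play a with probability p. The minimizer is indifferent when 22p + 8(1−p) = 7p + 17(1−p), giving p = 3/8.

3/8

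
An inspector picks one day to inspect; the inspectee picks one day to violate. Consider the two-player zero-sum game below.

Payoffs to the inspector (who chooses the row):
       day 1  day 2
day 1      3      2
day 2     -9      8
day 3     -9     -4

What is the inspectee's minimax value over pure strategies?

The worst case (largest entry) in each column is day 1: 3, day 2: 8.
The best (smallest) of these is 3.

3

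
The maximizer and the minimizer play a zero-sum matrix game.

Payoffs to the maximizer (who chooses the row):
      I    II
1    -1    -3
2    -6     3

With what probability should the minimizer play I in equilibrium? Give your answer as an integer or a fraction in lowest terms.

Row minima are -3 and -6, so the maximizer's maximin is -3; column maxima are -1 and 3, so the minimizer's minimax is -1. These differ, so the equilibrium is in mixed strategies.
Let the minimizer play I with probability q. The maximizer is indifferent when −q − 3(1−q) = −6q + 3(1−q), giving q = 6/11.

6/11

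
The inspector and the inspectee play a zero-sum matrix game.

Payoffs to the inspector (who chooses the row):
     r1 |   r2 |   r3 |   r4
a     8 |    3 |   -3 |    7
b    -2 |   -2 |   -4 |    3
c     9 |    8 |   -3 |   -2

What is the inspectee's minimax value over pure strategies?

The worst case (largest entry) in each column is r1: 9, r2: 8, r3: -3, r4: 7.
The best (smallest) of these is -3.

-3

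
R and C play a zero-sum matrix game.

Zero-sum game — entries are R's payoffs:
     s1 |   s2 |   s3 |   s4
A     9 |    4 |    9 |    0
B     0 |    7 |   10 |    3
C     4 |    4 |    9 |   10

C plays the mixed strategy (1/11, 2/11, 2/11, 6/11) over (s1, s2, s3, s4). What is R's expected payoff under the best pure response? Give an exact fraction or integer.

A: (9)·(1/11) + (4)·(2/11) + (9)·(2/11) + (0)·(6/11) = 35/11.
B: (0)·(1/11) + (7)·(2/11) + (10)·(2/11) + (3)·(6/11) = 52/11.
C: (4)·(1/11) + (4)·(2/11) + (9)·(2/11) + (10)·(6/11) = 90/11.
The best pure response is C with expected payoff 90/11.

90/11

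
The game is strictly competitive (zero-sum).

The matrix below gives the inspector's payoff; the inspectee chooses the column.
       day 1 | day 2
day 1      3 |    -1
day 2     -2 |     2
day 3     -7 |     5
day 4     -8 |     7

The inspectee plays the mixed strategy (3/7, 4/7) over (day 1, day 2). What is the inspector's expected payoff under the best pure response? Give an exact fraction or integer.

5/7

day 1: (3)·(3/7) + (-1)·(4/7) = 5/7.
day 2: (-2)·(3/7) + (2)·(4/7) = 2/7.
day 3: (-7)·(3/7) + (5)·(4/7) = -1/7.
day 4: (-8)·(3/7) + (7)·(4/7) = 4/7.
The best pure response is day 1 with expected payoff 5/7.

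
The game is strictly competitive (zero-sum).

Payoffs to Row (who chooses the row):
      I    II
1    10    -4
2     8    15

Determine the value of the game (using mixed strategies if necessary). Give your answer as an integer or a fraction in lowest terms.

Row minima are -4 and 8, so Row's maximin is 8; column maxima are 10 and 15, so Column's minimax is 10. These differ, so the equilibrium is in mixed strategies.
Let Row play 1 with probability p. Column is indifferent when 10p + 8(1−p) = −4p + 15(1−p), giving p = 1/3.
Let Column play I with probability q. Row is indifferent when 10q − 4(1−q) = 8q + 15(1−q), giving q = 19/21.
The value is 10·(19/21) + (-4)·(2/21) = 26/3.

26/3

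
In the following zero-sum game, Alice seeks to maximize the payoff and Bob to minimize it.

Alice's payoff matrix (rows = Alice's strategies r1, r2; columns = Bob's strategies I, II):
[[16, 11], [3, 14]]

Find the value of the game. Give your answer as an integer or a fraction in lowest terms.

191/16

Row minima are 11 and 3, so Alice's maximin is 11; column maxima are 16 and 14, so Bob's minimax is 14. These differ, so the equilibrium is in mixed strategies.
Let Alice play r1 with probability p. Bob is indifferent when 16p + 3(1−p) = 11p + 14(1−p), giving p = 11/16.
Let Bob play I with probability q. Alice is indifferent when 16q + 11(1−q) = 3q + 14(1−q), giving q = 3/16.
The value is 16·(3/16) + (11)·(13/16) = 191/16.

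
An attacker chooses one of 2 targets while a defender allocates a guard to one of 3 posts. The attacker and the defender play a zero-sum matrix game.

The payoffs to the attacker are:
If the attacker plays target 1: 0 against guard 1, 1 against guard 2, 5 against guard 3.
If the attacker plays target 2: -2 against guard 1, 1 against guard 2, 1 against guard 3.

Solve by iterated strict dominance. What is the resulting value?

0

Column guard 2 is strictly dominated by guard 1 for the defender (0<1, -2<1); eliminate guard 2.
Column guard 3 is strictly dominated by guard 1 for the defender (0<5, -2<1); eliminate guard 3.
Row target 2 is strictly dominated by row target 1 (0>-2); eliminate target 2.
Only (target 1, guard 1) remains, with payoff 0.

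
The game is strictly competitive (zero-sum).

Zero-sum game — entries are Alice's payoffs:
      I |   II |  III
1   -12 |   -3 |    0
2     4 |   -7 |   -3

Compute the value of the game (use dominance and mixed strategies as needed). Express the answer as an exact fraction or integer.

-24/5

Column III is strictly dominated by II for Bob (it gives Alice more in every row).
The remaining 2×2 game on (1, 2) × (I, II) has no saddle point. Let Alice play 1 with probability p; indifference gives −12p + 4(1−p) = −3p − 7(1−p), so p = 11/20.
Similarly Bob's optimal q on I is 1/5, and the value is -12·(1/5) + (-3)·(4/5) = -24/5.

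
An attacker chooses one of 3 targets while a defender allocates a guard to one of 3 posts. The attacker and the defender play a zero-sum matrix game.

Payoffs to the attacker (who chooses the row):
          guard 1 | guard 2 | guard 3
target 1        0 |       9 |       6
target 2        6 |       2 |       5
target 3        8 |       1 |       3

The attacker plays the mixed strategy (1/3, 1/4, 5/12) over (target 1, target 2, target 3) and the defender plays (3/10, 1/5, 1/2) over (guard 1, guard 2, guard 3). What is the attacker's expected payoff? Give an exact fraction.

Against (3/10, 1/5, 1/2), each row's expected payoff is target 1: 24/5; target 2: 47/10; target 3: 41/10.
Taking the (1/3, 1/4, 5/12)-weighted average: (1/3)·(24/5) + (1/4)·(47/10) + (5/12)·(41/10) = 269/60.

269/60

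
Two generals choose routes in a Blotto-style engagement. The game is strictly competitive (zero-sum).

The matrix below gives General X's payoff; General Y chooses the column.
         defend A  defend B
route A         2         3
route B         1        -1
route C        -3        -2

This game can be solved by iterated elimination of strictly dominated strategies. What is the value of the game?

2

Row route B is strictly dominated by row route A (2>1, 3>-1); eliminate route B.
Row route C is strictly dominated by row route A (2>-3, 3>-2); eliminate route C.
Column defend B is strictly dominated by defend A for General Y (2<3); eliminate defend B.
Only (route A, defend A) remains, with payoff 2.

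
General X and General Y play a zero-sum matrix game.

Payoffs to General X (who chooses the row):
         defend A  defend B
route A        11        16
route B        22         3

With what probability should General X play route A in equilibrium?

19/24

Row minima are 11 and 3, so General X's maximin is 11; column maxima are 22 and 16, so General Y's minimax is 16. These differ, so the equilibrium is in mixed strategies.
Let General X play route A with probability p. General Y is indifferent when 11p + 22(1−p) = 16p + 3(1−p), giving p = 19/24.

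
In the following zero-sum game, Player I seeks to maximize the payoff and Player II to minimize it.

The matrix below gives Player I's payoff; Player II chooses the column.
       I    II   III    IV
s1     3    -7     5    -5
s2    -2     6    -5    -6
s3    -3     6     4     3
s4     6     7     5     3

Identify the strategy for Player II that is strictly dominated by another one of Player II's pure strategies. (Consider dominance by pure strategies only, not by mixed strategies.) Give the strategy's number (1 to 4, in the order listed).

3

Player II prefers columns that give Player I less. Compare III with IV: -5 < 5, -6 < -5, 3 < 4, 3 < 5.
So IV strictly dominates III for Player II; III is strictly dominated.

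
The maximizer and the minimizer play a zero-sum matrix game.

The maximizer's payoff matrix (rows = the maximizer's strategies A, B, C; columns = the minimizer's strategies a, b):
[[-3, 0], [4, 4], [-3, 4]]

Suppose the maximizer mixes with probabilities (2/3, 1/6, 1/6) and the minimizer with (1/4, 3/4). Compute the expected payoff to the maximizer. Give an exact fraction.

13/24

Against (1/4, 3/4), each row's expected payoff is A: -3/4; B: 4; C: 9/4.
Taking the (2/3, 1/6, 1/6)-weighted average: (2/3)·(-3/4) + (1/6)·(4) + (1/6)·(9/4) = 13/24.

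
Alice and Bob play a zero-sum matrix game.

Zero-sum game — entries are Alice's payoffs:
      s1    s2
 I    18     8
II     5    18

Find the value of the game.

284/23

Row minima are 8 and 5, so Alice's maximin is 8; column maxima are 18 and 18, so Bob's minimax is 18. These differ, so the equilibrium is in mixed strategies.
Let Alice play I with probability p. Bob is indifferent when 18p + 5(1−p) = 8p + 18(1−p), giving p = 13/23.
Let Bob play s1 with probability q. Alice is indifferent when 18q + 8(1−q) = 5q + 18(1−q), giving q = 10/23.
The value is 18·(10/23) + (8)·(13/23) = 284/23.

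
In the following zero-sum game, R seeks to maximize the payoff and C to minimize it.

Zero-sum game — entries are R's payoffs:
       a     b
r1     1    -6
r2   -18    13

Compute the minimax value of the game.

Row minima are -6 and -18, so R's maximin is -6; column maxima are 1 and 13, so C's minimax is 1. These differ, so the equilibrium is in mixed strategies.
Let R play r1 with probability p. C is indifferent when p − 18(1−p) = −6p + 13(1−p), giving p = 31/38.
Let C play a with probability q. R is indifferent when q − 6(1−q) = −18q + 13(1−q), giving q = 1/2.
The value is 1·(1/2) + (-6)·(1/2) = -5/2.

-5/2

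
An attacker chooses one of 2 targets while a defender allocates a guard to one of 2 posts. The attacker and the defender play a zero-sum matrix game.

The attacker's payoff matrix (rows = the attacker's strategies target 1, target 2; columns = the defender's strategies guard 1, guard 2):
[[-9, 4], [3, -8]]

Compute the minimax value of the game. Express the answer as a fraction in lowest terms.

Row minima are -9 and -8, so the attacker's maximin is -8; column maxima are 3 and 4, so the defender's minimax is 3. These differ, so the equilibrium is in mixed strategies.
Let the attacker play target 1 with probability p. The defender is indifferent when −9p + 3(1−p) = 4p − 8(1−p), giving p = 11/24.
Let the defender play guard 1 with probability q. The attacker is indifferent when −9q + 4(1−q) = 3q − 8(1−q), giving q = 1/2.
The value is -9·(1/2) + (4)·(1/2) = -5/2.

-5/2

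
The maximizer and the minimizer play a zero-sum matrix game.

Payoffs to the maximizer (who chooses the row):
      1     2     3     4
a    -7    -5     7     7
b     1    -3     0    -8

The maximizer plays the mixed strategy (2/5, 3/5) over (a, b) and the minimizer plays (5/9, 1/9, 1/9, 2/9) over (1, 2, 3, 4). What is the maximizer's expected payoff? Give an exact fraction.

Against (5/9, 1/9, 1/9, 2/9), each row's expected payoff is a: -19/9; b: -14/9.
Taking the (2/5, 3/5)-weighted average: (2/5)·(-19/9) + (3/5)·(-14/9) = -16/9.

-16/9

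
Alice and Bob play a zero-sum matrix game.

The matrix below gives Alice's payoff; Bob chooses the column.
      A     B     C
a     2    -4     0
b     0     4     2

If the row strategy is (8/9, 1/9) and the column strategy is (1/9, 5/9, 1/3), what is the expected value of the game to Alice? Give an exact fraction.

Against (1/9, 5/9, 1/3), each row's expected payoff is a: -2; b: 26/9.
Taking the (8/9, 1/9)-weighted average: (8/9)·(-2) + (1/9)·(26/9) = -118/81.

-118/81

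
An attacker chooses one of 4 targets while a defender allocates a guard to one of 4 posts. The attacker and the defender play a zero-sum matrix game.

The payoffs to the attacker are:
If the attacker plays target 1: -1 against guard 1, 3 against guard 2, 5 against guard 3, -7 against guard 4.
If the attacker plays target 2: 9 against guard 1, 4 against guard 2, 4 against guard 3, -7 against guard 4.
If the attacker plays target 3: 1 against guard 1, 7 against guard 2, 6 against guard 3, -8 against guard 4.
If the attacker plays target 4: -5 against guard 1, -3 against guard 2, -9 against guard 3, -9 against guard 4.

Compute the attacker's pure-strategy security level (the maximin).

-7

The worst-case payoff for each row is target 1: -7, target 2: -7, target 3: -8, target 4: -9.
The best of these is -7.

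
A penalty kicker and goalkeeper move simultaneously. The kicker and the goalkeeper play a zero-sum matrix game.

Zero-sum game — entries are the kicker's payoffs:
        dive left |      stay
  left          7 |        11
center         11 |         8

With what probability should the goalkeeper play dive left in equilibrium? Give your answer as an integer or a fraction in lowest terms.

3/7

Row minima are 7 and 8, so the kicker's maximin is 8; column maxima are 11 and 11, so the goalkeeper's minimax is 11. These differ, so the equilibrium is in mixed strategies.
Let the goalkeeper play dive left with probability q. The kicker is indifferent when 7q + 11(1−q) = 11q + 8(1−q), giving q = 3/7.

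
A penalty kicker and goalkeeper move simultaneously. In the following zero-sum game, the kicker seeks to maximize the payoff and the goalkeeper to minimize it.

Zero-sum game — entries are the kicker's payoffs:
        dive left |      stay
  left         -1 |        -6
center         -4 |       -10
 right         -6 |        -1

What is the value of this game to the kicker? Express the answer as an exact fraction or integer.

-7/2

Row center is strictly dominated by row left, so the kicker never plays it.
The remaining 2×2 game on (left, right) × (dive left, stay) has no saddle point. Let the kicker play left with probability p; indifference gives −p − 6(1−p) = −6p − (1−p), so p = 1/2.
Similarly the goalkeeper's optimal q on dive left is 1/2, and the value is -1·(1/2) + (-6)·(1/2) = -7/2.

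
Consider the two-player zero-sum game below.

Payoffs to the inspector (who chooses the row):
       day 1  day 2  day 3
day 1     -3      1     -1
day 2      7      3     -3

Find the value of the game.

Column day 2 is strictly dominated by day 3 for the inspectee (it gives the inspector more in every row).
The remaining 2×2 game on (day 1, day 2) × (day 1, day 3) has no saddle point. Let the inspector play day 1 with probability p; indifference gives −3p + 7(1−p) = −p − 3(1−p), so p = 5/6.
Similarly the inspectee's optimal q on day 1 is 1/6, and the value is -3·(1/6) + (-1)·(5/6) = -4/3.

-4/3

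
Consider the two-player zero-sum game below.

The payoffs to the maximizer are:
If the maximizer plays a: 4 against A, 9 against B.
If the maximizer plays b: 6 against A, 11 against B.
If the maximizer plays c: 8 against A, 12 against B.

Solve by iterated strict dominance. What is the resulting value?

8

Row b is strictly dominated by row c (8>6, 12>11); eliminate b.
Column B is strictly dominated by A for the minimizer (4<9, 8<12); eliminate B.
Row a is strictly dominated by row c (8>4); eliminate a.
Only (c, A) remains, with payoff 8.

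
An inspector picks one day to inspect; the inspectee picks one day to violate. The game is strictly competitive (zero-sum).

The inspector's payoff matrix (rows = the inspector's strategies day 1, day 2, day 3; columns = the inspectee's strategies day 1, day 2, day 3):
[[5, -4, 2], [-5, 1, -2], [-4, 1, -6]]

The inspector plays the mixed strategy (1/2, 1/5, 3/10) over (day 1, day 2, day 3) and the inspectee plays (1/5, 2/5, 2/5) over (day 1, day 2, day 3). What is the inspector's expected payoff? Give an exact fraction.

Against (1/5, 2/5, 2/5), each row's expected payoff is day 1: 1/5; day 2: -7/5; day 3: -14/5.
Taking the (1/2, 1/5, 3/10)-weighted average: (1/2)·(1/5) + (1/5)·(-7/5) + (3/10)·(-14/5) = -51/50.

-51/50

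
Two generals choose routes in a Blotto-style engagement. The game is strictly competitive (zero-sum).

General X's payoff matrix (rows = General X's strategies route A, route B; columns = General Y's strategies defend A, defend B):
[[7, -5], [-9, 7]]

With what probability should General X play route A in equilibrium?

Row minima are -5 and -9, so General X's maximin is -5; column maxima are 7 and 7, so General Y's minimax is 7. These differ, so the equilibrium is in mixed strategies.
Let General X play route A with probability p. General Y is indifferent when 7p − 9(1−p) = −5p + 7(1−p), giving p = 4/7.

4/7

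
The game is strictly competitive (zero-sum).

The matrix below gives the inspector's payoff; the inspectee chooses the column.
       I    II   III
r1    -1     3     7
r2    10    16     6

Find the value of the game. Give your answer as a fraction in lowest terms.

19/3

Column II is strictly dominated by I for the inspectee (it gives the inspector more in every row).
The remaining 2×2 game on (r1, r2) × (I, III) has no saddle point. Let the inspector play r1 with probability p; indifference gives −p + 10(1−p) = 7p + 6(1−p), so p = 1/3.
Similarly the inspectee's optimal q on I is 1/12, and the value is -1·(1/12) + (7)·(11/12) = 19/3.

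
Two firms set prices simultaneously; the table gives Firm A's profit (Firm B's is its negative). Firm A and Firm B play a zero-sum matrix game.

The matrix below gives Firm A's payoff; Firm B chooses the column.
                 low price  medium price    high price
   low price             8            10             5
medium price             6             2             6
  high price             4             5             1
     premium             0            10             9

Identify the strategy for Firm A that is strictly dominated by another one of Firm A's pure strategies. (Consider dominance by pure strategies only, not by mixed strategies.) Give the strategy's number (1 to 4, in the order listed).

3

Compare high price with low price: 8 > 4, 10 > 5, 5 > 1.
So low price strictly dominates high price for Firm A; high price is strictly dominated.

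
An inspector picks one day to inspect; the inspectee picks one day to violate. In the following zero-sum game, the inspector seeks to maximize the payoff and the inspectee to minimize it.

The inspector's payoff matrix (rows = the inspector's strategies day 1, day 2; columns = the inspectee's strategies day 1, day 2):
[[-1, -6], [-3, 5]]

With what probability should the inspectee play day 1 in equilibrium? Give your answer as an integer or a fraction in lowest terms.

Row minima are -6 and -3, so the inspector's maximin is -3; column maxima are -1 and 5, so the inspectee's minimax is -1. These differ, so the equilibrium is in mixed strategies.
Let the inspectee play day 1 with probability q. The inspector is indifferent when −q − 6(1−q) = −3q + 5(1−q), giving q = 11/13.

11/13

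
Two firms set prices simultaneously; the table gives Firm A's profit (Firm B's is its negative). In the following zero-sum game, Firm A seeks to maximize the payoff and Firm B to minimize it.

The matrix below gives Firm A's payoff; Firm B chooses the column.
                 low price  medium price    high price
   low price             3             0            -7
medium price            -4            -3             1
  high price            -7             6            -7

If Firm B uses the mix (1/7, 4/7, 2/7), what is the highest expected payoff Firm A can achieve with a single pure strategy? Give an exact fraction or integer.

low price: (3)·(1/7) + (0)·(4/7) + (-7)·(2/7) = -11/7.
medium price: (-4)·(1/7) + (-3)·(4/7) + (1)·(2/7) = -2.
high price: (-7)·(1/7) + (6)·(4/7) + (-7)·(2/7) = 3/7.
The best pure response is high price with expected payoff 3/7.

3/7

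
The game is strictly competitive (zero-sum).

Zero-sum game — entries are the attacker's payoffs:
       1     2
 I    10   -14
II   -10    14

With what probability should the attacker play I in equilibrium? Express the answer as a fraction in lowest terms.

1/2

Row minima are -14 and -10, so the attacker's maximin is -10; column maxima are 10 and 14, so the defender's minimax is 10. These differ, so the equilibrium is in mixed strategies.
Let the attacker play I with probability p. The defender is indifferent when 10p − 10(1−p) = −14p + 14(1−p), giving p = 1/2.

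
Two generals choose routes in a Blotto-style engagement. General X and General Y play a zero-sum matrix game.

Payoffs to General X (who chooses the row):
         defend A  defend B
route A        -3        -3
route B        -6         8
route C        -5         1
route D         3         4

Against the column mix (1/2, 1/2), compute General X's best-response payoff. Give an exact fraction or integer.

7/2

route A: (-3)·(1/2) + (-3)·(1/2) = -3.
route B: (-6)·(1/2) + (8)·(1/2) = 1.
route C: (-5)·(1/2) + (1)·(1/2) = -2.
route D: (3)·(1/2) + (4)·(1/2) = 7/2.
The best pure response is route D with expected payoff 7/2.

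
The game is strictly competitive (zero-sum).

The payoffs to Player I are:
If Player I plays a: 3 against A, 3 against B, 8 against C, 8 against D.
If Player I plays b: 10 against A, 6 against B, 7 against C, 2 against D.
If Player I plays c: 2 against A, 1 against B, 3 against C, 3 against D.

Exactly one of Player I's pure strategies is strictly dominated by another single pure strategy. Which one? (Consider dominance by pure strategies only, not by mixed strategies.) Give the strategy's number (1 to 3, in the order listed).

Compare c with a: 3 > 2, 3 > 1, 8 > 3, 8 > 3.
So a strictly dominates c for Player I; c is strictly dominated.

3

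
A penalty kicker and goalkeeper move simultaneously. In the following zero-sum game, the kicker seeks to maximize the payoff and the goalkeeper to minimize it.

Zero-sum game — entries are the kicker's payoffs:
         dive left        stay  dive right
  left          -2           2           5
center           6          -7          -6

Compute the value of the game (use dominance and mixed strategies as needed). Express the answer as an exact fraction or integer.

Column dive right is strictly dominated by stay for the goalkeeper (it gives the kicker more in every row).
The remaining 2×2 game on (left, center) × (dive left, stay) has no saddle point. Let the kicker play left with probability p; indifference gives −2p + 6(1−p) = 2p − 7(1−p), so p = 13/17.
Similarly the goalkeeper's optimal q on dive left is 9/17, and the value is -2·(9/17) + (2)·(8/17) = -2/17.

-2/17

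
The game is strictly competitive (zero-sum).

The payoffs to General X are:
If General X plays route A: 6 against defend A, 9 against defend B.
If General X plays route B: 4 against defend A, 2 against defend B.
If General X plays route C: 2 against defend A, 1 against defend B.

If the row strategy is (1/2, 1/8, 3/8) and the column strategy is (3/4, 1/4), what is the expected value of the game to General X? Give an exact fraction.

Against (3/4, 1/4), each row's expected payoff is route A: 27/4; route B: 7/2; route C: 7/4.
Taking the (1/2, 1/8, 3/8)-weighted average: (1/2)·(27/4) + (1/8)·(7/2) + (3/8)·(7/4) = 143/32.

143/32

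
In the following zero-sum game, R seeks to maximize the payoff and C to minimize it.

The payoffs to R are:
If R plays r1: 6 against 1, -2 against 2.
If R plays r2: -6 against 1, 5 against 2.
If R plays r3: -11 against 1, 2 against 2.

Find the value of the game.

Row r3 is strictly dominated by row r2, so R never plays it.
The remaining 2×2 game on (r1, r2) × (1, 2) has no saddle point. Let R play r1 with probability p; indifference gives 6p − 6(1−p) = −2p + 5(1−p), so p = 11/19.
Similarly C's optimal q on 1 is 7/19, and the value is 6·(7/19) + (-2)·(12/19) = 18/19.

18/19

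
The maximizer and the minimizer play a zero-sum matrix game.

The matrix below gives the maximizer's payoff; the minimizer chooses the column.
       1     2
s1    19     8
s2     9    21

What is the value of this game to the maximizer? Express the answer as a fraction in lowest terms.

Row minima are 8 and 9, so the maximizer's maximin is 9; column maxima are 19 and 21, so the minimizer's minimax is 19. These differ, so the equilibrium is in mixed strategies.
Let the maximizer play s1 with probability p. The minimizer is indifferent when 19p + 9(1−p) = 8p + 21(1−p), giving p = 12/23.
Let the minimizer play 1 with probability q. The maximizer is indifferent when 19q + 8(1−q) = 9q + 21(1−q), giving q = 13/23.
The value is 19·(13/23) + (8)·(10/23) = 327/23.

327/23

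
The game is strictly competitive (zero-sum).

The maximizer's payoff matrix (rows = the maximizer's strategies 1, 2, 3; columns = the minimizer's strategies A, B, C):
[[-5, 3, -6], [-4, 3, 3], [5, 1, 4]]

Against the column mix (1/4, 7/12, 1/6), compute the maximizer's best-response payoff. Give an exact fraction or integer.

1: (-5)·(1/4) + (3)·(7/12) + (-6)·(1/6) = -1/2.
2: (-4)·(1/4) + (3)·(7/12) + (3)·(1/6) = 5/4.
3: (5)·(1/4) + (1)·(7/12) + (4)·(1/6) = 5/2.
The best pure response is 3 with expected payoff 5/2.

5/2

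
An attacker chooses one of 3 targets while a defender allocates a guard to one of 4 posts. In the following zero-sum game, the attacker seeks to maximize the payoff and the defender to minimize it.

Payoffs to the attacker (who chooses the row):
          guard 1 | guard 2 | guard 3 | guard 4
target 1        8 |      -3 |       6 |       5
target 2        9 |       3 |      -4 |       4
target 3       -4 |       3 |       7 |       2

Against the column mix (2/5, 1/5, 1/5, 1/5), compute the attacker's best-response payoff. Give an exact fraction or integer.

24/5

target 1: (8)·(2/5) + (-3)·(1/5) + (6)·(1/5) + (5)·(1/5) = 24/5.
target 2: (9)·(2/5) + (3)·(1/5) + (-4)·(1/5) + (4)·(1/5) = 21/5.
target 3: (-4)·(2/5) + (3)·(1/5) + (7)·(1/5) + (2)·(1/5) = 4/5.
The best pure response is target 1 with expected payoff 24/5.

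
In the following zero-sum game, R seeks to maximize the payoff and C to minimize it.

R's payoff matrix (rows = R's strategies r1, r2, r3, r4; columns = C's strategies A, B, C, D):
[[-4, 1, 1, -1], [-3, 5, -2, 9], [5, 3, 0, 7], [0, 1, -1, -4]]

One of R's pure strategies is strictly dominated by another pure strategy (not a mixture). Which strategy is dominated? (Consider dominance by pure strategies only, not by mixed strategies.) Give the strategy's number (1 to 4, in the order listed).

4

Compare r4 with r3: 5 > 0, 3 > 1, 0 > -1, 7 > -4.
So r3 strictly dominates r4 for R; r4 is strictly dominated.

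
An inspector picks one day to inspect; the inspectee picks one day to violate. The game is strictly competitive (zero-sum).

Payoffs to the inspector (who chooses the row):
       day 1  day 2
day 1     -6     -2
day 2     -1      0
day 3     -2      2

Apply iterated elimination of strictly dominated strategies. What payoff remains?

-1

Column day 2 is strictly dominated by day 1 for the inspectee (-6<-2, -1<0, -2<2); eliminate day 2.
Row day 1 is strictly dominated by row day 2 (-1>-6); eliminate day 1.
Row day 3 is strictly dominated by row day 2 (-1>-2); eliminate day 3.
Only (day 2, day 1) remains, with payoff -1.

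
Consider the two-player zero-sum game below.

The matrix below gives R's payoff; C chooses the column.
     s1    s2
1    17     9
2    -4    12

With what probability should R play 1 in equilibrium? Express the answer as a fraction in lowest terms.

2/3

Row minima are 9 and -4, so R's maximin is 9; column maxima are 17 and 12, so C's minimax is 12. These differ, so the equilibrium is in mixed strategies.
Let R play 1 with probability p. C is indifferent when 17p − 4(1−p) = 9p + 12(1−p), giving p = 2/3.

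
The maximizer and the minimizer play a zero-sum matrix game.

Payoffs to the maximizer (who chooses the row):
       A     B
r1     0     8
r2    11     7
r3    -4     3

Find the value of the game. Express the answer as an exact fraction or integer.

22/3

Row r3 is strictly dominated by row r1, so the maximizer never plays it.
The remaining 2×2 game on (r1, r2) × (A, B) has no saddle point. Let the maximizer play r1 with probability p; indifference gives 11(1−p) = 8p + 7(1−p), so p = 1/3.
Similarly the minimizer's optimal q on A is 1/12, and the value is 0·(1/12) + (8)·(11/12) = 22/3.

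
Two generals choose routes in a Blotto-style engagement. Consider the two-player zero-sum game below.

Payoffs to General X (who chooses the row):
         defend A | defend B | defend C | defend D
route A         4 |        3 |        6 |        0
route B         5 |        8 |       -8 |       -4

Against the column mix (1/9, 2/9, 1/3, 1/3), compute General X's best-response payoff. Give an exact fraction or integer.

route A: (4)·(1/9) + (3)·(2/9) + (6)·(1/3) + (0)·(1/3) = 28/9.
route B: (5)·(1/9) + (8)·(2/9) + (-8)·(1/3) + (-4)·(1/3) = -5/3.
The best pure response is route A with expected payoff 28/9.

28/9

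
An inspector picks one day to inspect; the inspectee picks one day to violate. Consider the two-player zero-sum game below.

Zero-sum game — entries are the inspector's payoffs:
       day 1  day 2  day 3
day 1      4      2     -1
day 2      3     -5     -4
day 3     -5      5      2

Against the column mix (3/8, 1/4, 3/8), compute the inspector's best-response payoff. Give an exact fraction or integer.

13/8

day 1: (4)·(3/8) + (2)·(1/4) + (-1)·(3/8) = 13/8.
day 2: (3)·(3/8) + (-5)·(1/4) + (-4)·(3/8) = -13/8.
day 3: (-5)·(3/8) + (5)·(1/4) + (2)·(3/8) = 1/8.
The best pure response is day 1 with expected payoff 13/8.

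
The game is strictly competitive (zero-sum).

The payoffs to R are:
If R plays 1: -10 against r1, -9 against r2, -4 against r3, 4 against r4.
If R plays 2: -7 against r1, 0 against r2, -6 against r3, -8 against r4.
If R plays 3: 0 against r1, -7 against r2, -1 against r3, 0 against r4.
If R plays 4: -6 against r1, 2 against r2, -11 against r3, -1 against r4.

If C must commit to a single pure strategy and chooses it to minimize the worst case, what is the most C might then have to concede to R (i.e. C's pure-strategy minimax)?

The worst case (largest entry) in each column is r1: 0, r2: 2, r3: -1, r4: 4.
The best (smallest) of these is -1.

-1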